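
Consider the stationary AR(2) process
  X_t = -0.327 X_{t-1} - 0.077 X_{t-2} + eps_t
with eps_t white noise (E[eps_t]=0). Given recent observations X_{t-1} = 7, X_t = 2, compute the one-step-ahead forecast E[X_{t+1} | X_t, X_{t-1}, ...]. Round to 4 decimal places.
E[X_{t+1} \mid \mathcal F_t] = -1.1930

For an AR(p) model X_t = c + sum_i phi_i X_{t-i} + eps_t, the
one-step-ahead conditional mean is
  E[X_{t+1} | X_t, ...] = c + sum_i phi_i X_{t+1-i}.
Substitute known values:
  E[X_{t+1} | ...] = (-0.327) * (2) + (-0.077) * (7)
                   = -1.1930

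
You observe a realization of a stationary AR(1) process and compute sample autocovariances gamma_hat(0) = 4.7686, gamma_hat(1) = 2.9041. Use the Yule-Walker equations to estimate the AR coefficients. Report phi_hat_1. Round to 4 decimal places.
\hat\phi_{1} = 0.6090

The Yule-Walker equations for an AR(p) process read, in matrix form,
  Gamma_p phi = r_p,   with   (Gamma_p)_{ij} = gamma(|i - j|),
                       (r_p)_i = gamma(i),   i,j = 1..p.
Substitute the sample gammas (Toeplitz matrix and right-hand side of size 1):
  Gamma_p = [[4.7686]]
  r_p     = [2.9041]
With p = 1 this is the single equation gamma(0) phi_1 = gamma(1):
  phi_hat_1 = gamma(1) / gamma(0) = 2.9041 / 4.7686 = 0.6090.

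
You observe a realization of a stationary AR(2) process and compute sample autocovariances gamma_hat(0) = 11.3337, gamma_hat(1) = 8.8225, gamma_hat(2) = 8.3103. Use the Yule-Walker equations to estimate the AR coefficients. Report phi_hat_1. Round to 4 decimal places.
\hat\phi_{1} = 0.5270

The Yule-Walker equations for an AR(p) process read, in matrix form,
  Gamma_p phi = r_p,   with   (Gamma_p)_{ij} = gamma(|i - j|),
                       (r_p)_i = gamma(i),   i,j = 1..p.
Substitute the sample gammas (Toeplitz matrix and right-hand side of size 2):
  Gamma_p = [[11.3337, 8.8225], [8.8225, 11.3337]]
  r_p     = [8.8225, 8.3103]
Written out:
  11.3337 phi_1 + 8.8225 phi_2 = 8.8225
  8.8225 phi_1 + 11.3337 phi_2 = 8.3103
Solve by Cramer's rule:
  det = gamma(0)^2 - gamma(1)^2 = (11.3337)^2 - (8.8225)^2 = 128.45275569 - 77.83650625 = 50.61624944
  phi_hat_1 = [gamma(1) gamma(0) - gamma(1) gamma(2)] / det = [(8.8225)(11.3337) - (8.8225)(8.3103)] / 50.61624944 = 26.6739465 / 50.61624944 = 0.527
  phi_hat_2 = [gamma(0) gamma(2) - gamma(1)^2] / det = [(11.3337)(8.3103) - (8.8225)^2] / 50.61624944 = 16.34994086 / 50.61624944 = 0.323
So phi_hat = [0.5270, 0.3230].
Therefore phi_hat_1 = 0.5270.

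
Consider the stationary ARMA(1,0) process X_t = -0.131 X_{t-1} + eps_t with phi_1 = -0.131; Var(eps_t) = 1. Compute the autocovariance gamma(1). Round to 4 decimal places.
\gamma(1) = -0.1333

Multiply the model equation by X_{t-k} and take expectations. With theta_0 = psi_0 = 1 and psi_j the MA(infinity) weights, this gives
  gamma(k) - sum_i phi_i gamma(k-i) = c_k,
  c_k = sigma^2 * sum_{j=k..q} theta_j psi_{j-k}   (c_k = 0 for k > q),
using gamma(-m) = gamma(m).
Pure AR (q = 0): c_0 = sigma^2 = 1, c_k = 0 for k >= 1.
Equations for k = 0 and k = 1 (AR order 1):
  gamma(0) = phi_1 gamma(1) + c_0
  gamma(1) = phi_1 gamma(0) + c_1
Substituting the second into the first: gamma(0) (1 - phi_1^2) = c_0 + phi_1 c_1, so
  gamma(0) = c_0 / (1 - phi_1^2) = 1 / (1 - (-0.131)^2) = 1 / 0.982839 = 1.017461.
  gamma(1) = phi_1 gamma(0) = (-0.131)(1.017461) = -0.133287.
Therefore gamma(1) = -0.1333 (to 4 decimal places).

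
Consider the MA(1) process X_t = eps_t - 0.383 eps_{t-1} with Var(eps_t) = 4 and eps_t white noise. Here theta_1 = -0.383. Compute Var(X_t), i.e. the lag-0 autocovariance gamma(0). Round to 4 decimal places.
\gamma(0) = 4.5868

For an MA(q) process X_t = eps_t + sum_i theta_i eps_{t-i} with
Var(eps_t) = sigma^2, the variance is
  gamma(0) = sigma^2 * (1 + sum_i theta_i^2).
  sum_i theta_i^2 = (-0.383)^2 = 0.146689.
  gamma(0) = 4 * (1 + 0.146689) = 4 * 1.146689 = 4.586756, which rounds to 4.5868.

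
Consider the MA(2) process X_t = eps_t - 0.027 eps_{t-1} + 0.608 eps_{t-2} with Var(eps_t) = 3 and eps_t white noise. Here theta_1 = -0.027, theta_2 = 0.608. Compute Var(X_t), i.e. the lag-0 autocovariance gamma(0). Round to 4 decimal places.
\gamma(0) = 4.1112

For an MA(q) process X_t = eps_t + sum_i theta_i eps_{t-i} with
Var(eps_t) = sigma^2, the variance is
  gamma(0) = sigma^2 * (1 + sum_i theta_i^2).
  sum_i theta_i^2 = (-0.027)^2 + (0.608)^2 = 0.000729 + 0.369664 = 0.370393.
  gamma(0) = 3 * (1 + 0.370393) = 3 * 1.370393 = 4.111179, which rounds to 4.1112.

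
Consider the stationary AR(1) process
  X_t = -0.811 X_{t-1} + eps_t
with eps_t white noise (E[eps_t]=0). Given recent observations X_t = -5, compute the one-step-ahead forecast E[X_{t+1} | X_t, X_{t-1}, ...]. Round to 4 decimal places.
E[X_{t+1} \mid \mathcal F_t] = 4.0550

For an AR(p) model X_t = c + sum_i phi_i X_{t-i} + eps_t, the
one-step-ahead conditional mean is
  E[X_{t+1} | X_t, ...] = c + sum_i phi_i X_{t+1-i}.
Substitute known values:
  E[X_{t+1} | ...] = (-0.811) * (-5)
                   = 4.0550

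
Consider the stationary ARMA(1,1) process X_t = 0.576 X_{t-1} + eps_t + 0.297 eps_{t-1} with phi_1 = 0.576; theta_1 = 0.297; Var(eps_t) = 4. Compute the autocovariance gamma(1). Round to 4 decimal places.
\gamma(1) = 6.1198

Multiply the model equation by X_{t-k} and take expectations. With theta_0 = psi_0 = 1 and psi_j the MA(infinity) weights, this gives
  gamma(k) - sum_i phi_i gamma(k-i) = c_k,
  c_k = sigma^2 * sum_{j=k..q} theta_j psi_{j-k}   (c_k = 0 for k > q),
using gamma(-m) = gamma(m).
psi-weights needed (psi_j = theta_j + sum_i phi_i psi_{j-i}):
  psi_1 = theta_1 + phi_1 = 0.297 + (0.576) = 0.873
Right-hand sides:
  c_0 = sigma^2 (1 + theta_1 psi_1) = 4 * (1 + (0.297)(0.873)) = 4 * 1.259281 = 5.037124
  c_1 = sigma^2 theta_1 = 4 * (0.297) = 1.188
  c_2 = 0
Equations for k = 0 and k = 1 (AR order 1):
  gamma(0) = phi_1 gamma(1) + c_0
  gamma(1) = phi_1 gamma(0) + c_1
Substituting the second into the first: gamma(0) (1 - phi_1^2) = c_0 + phi_1 c_1, so
  gamma(0) = (c_0 + phi_1 c_1) / (1 - phi_1^2) = (5.037124 + (0.576)(1.188)) / (1 - (0.576)^2) = 5.721412 / 0.668224 = 8.562117.
  gamma(1) = phi_1 gamma(0) + c_1 = (0.576)(8.562117) + (1.188) = 6.119779.
Therefore gamma(1) = 6.1198 (to 4 decimal places).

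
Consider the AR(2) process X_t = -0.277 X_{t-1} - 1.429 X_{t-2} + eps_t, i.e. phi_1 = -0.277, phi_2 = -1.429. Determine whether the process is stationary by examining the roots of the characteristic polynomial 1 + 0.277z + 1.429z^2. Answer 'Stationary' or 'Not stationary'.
\text{Not stationary}

The AR(p) characteristic polynomial is P(z) = 1 + 0.277z + 1.429z^2.
Stationarity requires all roots to lie outside the unit circle, i.e. |z| > 1 for every root.
Set 1 + (0.277) z + (1.429) z^2 = 0, i.e. a z^2 + b z + c = 0 with a = 1.429, b = 0.277, c = 1.
Discriminant D = b^2 - 4ac = (0.277)^2 - 4*(1.429)*1 = 0.076729 - (5.716) = -5.639271.
D < 0, so the roots are the complex-conjugate pair z = (-b +/- i sqrt(-D)) / (2a) = -0.0969 +/- 0.8309i.
For a conjugate pair |z|^2 = z * conj(z) = (product of roots) = c/a = 1/(1.429) = 0.69979, so |z| = sqrt(0.69979) = 0.8365 for both roots.
Moduli of all roots: 0.8365, 0.8365.
All moduli strictly greater than 1? No.
Verdict: Not stationary.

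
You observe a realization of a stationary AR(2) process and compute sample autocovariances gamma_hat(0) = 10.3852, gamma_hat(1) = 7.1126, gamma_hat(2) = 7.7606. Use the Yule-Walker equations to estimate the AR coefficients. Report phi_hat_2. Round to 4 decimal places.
\hat\phi_{2} = 0.5240

The Yule-Walker equations for an AR(p) process read, in matrix form,
  Gamma_p phi = r_p,   with   (Gamma_p)_{ij} = gamma(|i - j|),
                       (r_p)_i = gamma(i),   i,j = 1..p.
Substitute the sample gammas (Toeplitz matrix and right-hand side of size 2):
  Gamma_p = [[10.3852, 7.1126], [7.1126, 10.3852]]
  r_p     = [7.1126, 7.7606]
Written out:
  10.3852 phi_1 + 7.1126 phi_2 = 7.1126
  7.1126 phi_1 + 10.3852 phi_2 = 7.7606
Solve by Cramer's rule:
  det = gamma(0)^2 - gamma(1)^2 = (10.3852)^2 - (7.1126)^2 = 107.85237904 - 50.58907876 = 57.26330028
  phi_hat_1 = [gamma(1) gamma(0) - gamma(1) gamma(2)] / det = [(7.1126)(10.3852) - (7.1126)(7.7606)] / 57.26330028 = 18.66772996 / 57.26330028 = 0.326
  phi_hat_2 = [gamma(0) gamma(2) - gamma(1)^2] / det = [(10.3852)(7.7606) - (7.1126)^2] / 57.26330028 = 30.00630436 / 57.26330028 = 0.524
So phi_hat = [0.3260, 0.5240].
Therefore phi_hat_2 = 0.5240.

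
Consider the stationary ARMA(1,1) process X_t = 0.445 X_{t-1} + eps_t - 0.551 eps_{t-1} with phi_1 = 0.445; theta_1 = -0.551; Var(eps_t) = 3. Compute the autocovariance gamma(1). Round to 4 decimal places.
\gamma(1) = -0.2993

Multiply the model equation by X_{t-k} and take expectations. With theta_0 = psi_0 = 1 and psi_j the MA(infinity) weights, this gives
  gamma(k) - sum_i phi_i gamma(k-i) = c_k,
  c_k = sigma^2 * sum_{j=k..q} theta_j psi_{j-k}   (c_k = 0 for k > q),
using gamma(-m) = gamma(m).
psi-weights needed (psi_j = theta_j + sum_i phi_i psi_{j-i}):
  psi_1 = theta_1 + phi_1 = -0.551 + (0.445) = -0.106
Right-hand sides:
  c_0 = sigma^2 (1 + theta_1 psi_1) = 3 * (1 + (-0.551)(-0.106)) = 3 * 1.058406 = 3.175218
  c_1 = sigma^2 theta_1 = 3 * (-0.551) = -1.653
  c_2 = 0
Equations for k = 0 and k = 1 (AR order 1):
  gamma(0) = phi_1 gamma(1) + c_0
  gamma(1) = phi_1 gamma(0) + c_1
Substituting the second into the first: gamma(0) (1 - phi_1^2) = c_0 + phi_1 c_1, so
  gamma(0) = (c_0 + phi_1 c_1) / (1 - phi_1^2) = (3.175218 + (0.445)(-1.653)) / (1 - (0.445)^2) = 2.439633 / 0.801975 = 3.042031.
  gamma(1) = phi_1 gamma(0) + c_1 = (0.445)(3.042031) + (-1.653) = -0.299296.
Therefore gamma(1) = -0.2993 (to 4 decimal places).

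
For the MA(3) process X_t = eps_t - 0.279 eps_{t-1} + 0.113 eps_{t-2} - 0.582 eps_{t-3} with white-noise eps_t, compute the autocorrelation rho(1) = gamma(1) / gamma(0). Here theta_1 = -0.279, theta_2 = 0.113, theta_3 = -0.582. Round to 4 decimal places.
\rho(1) = -0.2633

For an MA(q) process with theta_0 = 1, the autocovariance is
  gamma(k) = sigma^2 * sum_{i=0..q-k} theta_i * theta_{i+k},
and rho(k) = gamma(k) / gamma(0). Sigma^2 cancels.
  numerator   = (1)*(-0.279) + (-0.279)*(0.113) + (0.113)*(-0.582) = -0.376293.
  denominator = (1)^2 + (-0.279)^2 + (0.113)^2 + (-0.582)^2 = 1.429334.
  rho(1) = -0.376293 / 1.429334 = -0.2633.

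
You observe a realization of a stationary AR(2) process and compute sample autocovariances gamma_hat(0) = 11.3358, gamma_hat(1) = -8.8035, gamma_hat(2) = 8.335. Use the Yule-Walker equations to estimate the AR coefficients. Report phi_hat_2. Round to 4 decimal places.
\hat\phi_{2} = 0.3330

The Yule-Walker equations for an AR(p) process read, in matrix form,
  Gamma_p phi = r_p,   with   (Gamma_p)_{ij} = gamma(|i - j|),
                       (r_p)_i = gamma(i),   i,j = 1..p.
Substitute the sample gammas (Toeplitz matrix and right-hand side of size 2):
  Gamma_p = [[11.3358, -8.8035], [-8.8035, 11.3358]]
  r_p     = [-8.8035, 8.335]
Written out:
  11.3358 phi_1 - 8.8035 phi_2 = -8.8035
  -8.8035 phi_1 + 11.3358 phi_2 = 8.335
Solve by Cramer's rule:
  det = gamma(0)^2 - gamma(1)^2 = (11.3358)^2 - (-8.8035)^2 = 128.50036164 - 77.50161225 = 50.99874939
  phi_hat_1 = [gamma(1) gamma(0) - gamma(1) gamma(2)] / det = [(-8.8035)(11.3358) - (-8.8035)(8.335)] / 50.99874939 = -26.4175428 / 50.99874939 = -0.518
  phi_hat_2 = [gamma(0) gamma(2) - gamma(1)^2] / det = [(11.3358)(8.335) - (-8.8035)^2] / 50.99874939 = 16.98228075 / 50.99874939 = 0.333
So phi_hat = [-0.5180, 0.3330].
Therefore phi_hat_2 = 0.3330.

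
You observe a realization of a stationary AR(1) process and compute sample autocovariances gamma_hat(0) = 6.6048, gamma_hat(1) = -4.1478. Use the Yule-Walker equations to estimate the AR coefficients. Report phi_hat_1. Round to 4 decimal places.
\hat\phi_{1} = -0.6280

The Yule-Walker equations for an AR(p) process read, in matrix form,
  Gamma_p phi = r_p,   with   (Gamma_p)_{ij} = gamma(|i - j|),
                       (r_p)_i = gamma(i),   i,j = 1..p.
Substitute the sample gammas (Toeplitz matrix and right-hand side of size 1):
  Gamma_p = [[6.6048]]
  r_p     = [-4.1478]
With p = 1 this is the single equation gamma(0) phi_1 = gamma(1):
  phi_hat_1 = gamma(1) / gamma(0) = -4.1478 / 6.6048 = -0.6280.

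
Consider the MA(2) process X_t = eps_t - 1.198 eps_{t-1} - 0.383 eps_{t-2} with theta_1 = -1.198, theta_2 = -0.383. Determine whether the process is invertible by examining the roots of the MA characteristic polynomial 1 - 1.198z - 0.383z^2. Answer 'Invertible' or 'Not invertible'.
\text{Not invertible}

The MA(q) characteristic polynomial is P(z) = 1 - 1.198z - 0.383z^2.
Invertibility requires all roots to lie outside the unit circle, i.e. |z| > 1 for every root.
Set 1 + (-1.198) z + (-0.383) z^2 = 0, i.e. a z^2 + b z + c = 0 with a = -0.383, b = -1.198, c = 1.
Discriminant D = b^2 - 4ac = (-1.198)^2 - 4*(-0.383)*1 = 1.435204 - (-1.532) = 2.967204.
D >= 0, so the roots are real: z = (-b +/- sqrt(D)) / (2a) = (1.198 +/- 1.722557) / (-0.766).
  z_1 = (1.198 + 1.722557) / (-0.766) = -3.8127,   |z_1| = 3.8127.
  z_2 = (1.198 - 1.722557) / (-0.766) = 0.6848,   |z_2| = 0.6848.
Moduli of all roots: 3.8127, 0.6848.
All moduli strictly greater than 1? No.
Verdict: Not invertible.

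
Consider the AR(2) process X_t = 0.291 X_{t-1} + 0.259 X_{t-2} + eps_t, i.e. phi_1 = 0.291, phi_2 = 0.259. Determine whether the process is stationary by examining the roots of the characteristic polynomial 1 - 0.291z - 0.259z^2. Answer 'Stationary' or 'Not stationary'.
\text{Stationary}

The AR(p) characteristic polynomial is P(z) = 1 - 0.291z - 0.259z^2.
Stationarity requires all roots to lie outside the unit circle, i.e. |z| > 1 for every root.
Set 1 + (-0.291) z + (-0.259) z^2 = 0, i.e. a z^2 + b z + c = 0 with a = -0.259, b = -0.291, c = 1.
Discriminant D = b^2 - 4ac = (-0.291)^2 - 4*(-0.259)*1 = 0.084681 - (-1.036) = 1.120681.
D >= 0, so the roots are real: z = (-b +/- sqrt(D)) / (2a) = (0.291 +/- 1.058622) / (-0.518).
  z_1 = (0.291 + 1.058622) / (-0.518) = -2.6054,   |z_1| = 2.6054.
  z_2 = (0.291 - 1.058622) / (-0.518) = 1.4819,   |z_2| = 1.4819.
Moduli of all roots: 2.6054, 1.4819.
All moduli strictly greater than 1? Yes.
Verdict: Stationary.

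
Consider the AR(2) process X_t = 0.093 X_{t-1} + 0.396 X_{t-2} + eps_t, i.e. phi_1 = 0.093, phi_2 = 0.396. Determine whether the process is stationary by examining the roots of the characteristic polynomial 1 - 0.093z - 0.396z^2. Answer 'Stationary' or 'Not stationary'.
\text{Stationary}

The AR(p) characteristic polynomial is P(z) = 1 - 0.093z - 0.396z^2.
Stationarity requires all roots to lie outside the unit circle, i.e. |z| > 1 for every root.
Set 1 + (-0.093) z + (-0.396) z^2 = 0, i.e. a z^2 + b z + c = 0 with a = -0.396, b = -0.093, c = 1.
Discriminant D = b^2 - 4ac = (-0.093)^2 - 4*(-0.396)*1 = 0.008649 - (-1.584) = 1.592649.
D >= 0, so the roots are real: z = (-b +/- sqrt(D)) / (2a) = (0.093 +/- 1.262002) / (-0.792).
  z_1 = (0.093 + 1.262002) / (-0.792) = -1.7109,   |z_1| = 1.7109.
  z_2 = (0.093 - 1.262002) / (-0.792) = 1.476,   |z_2| = 1.476.
Moduli of all roots: 1.7109, 1.4760.
All moduli strictly greater than 1? Yes.
Verdict: Stationary.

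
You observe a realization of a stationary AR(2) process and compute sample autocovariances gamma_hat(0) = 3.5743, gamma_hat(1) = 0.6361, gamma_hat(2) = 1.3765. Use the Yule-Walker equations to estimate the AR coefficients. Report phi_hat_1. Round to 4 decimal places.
\hat\phi_{1} = 0.1130

The Yule-Walker equations for an AR(p) process read, in matrix form,
  Gamma_p phi = r_p,   with   (Gamma_p)_{ij} = gamma(|i - j|),
                       (r_p)_i = gamma(i),   i,j = 1..p.
Substitute the sample gammas (Toeplitz matrix and right-hand side of size 2):
  Gamma_p = [[3.5743, 0.6361], [0.6361, 3.5743]]
  r_p     = [0.6361, 1.3765]
Written out:
  3.5743 phi_1 + 0.6361 phi_2 = 0.6361
  0.6361 phi_1 + 3.5743 phi_2 = 1.3765
Solve by Cramer's rule:
  det = gamma(0)^2 - gamma(1)^2 = (3.5743)^2 - (0.6361)^2 = 12.77562049 - 0.40462321 = 12.37099728
  phi_hat_1 = [gamma(1) gamma(0) - gamma(1) gamma(2)] / det = [(0.6361)(3.5743) - (0.6361)(1.3765)] / 12.37099728 = 1.39802058 / 12.37099728 = 0.113
  phi_hat_2 = [gamma(0) gamma(2) - gamma(1)^2] / det = [(3.5743)(1.3765) - (0.6361)^2] / 12.37099728 = 4.51540074 / 12.37099728 = 0.365
So phi_hat = [0.1130, 0.3650].
Therefore phi_hat_1 = 0.1130.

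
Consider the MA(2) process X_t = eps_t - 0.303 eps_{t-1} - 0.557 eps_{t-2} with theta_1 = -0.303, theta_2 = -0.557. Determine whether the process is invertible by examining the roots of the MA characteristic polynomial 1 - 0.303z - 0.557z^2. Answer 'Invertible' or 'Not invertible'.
\text{Invertible}

The MA(q) characteristic polynomial is P(z) = 1 - 0.303z - 0.557z^2.
Invertibility requires all roots to lie outside the unit circle, i.e. |z| > 1 for every root.
Set 1 + (-0.303) z + (-0.557) z^2 = 0, i.e. a z^2 + b z + c = 0 with a = -0.557, b = -0.303, c = 1.
Discriminant D = b^2 - 4ac = (-0.303)^2 - 4*(-0.557)*1 = 0.091809 - (-2.228) = 2.319809.
D >= 0, so the roots are real: z = (-b +/- sqrt(D)) / (2a) = (0.303 +/- 1.523092) / (-1.114).
  z_1 = (0.303 + 1.523092) / (-1.114) = -1.6392,   |z_1| = 1.6392.
  z_2 = (0.303 - 1.523092) / (-1.114) = 1.0952,   |z_2| = 1.0952.
Moduli of all roots: 1.6392, 1.0952.
All moduli strictly greater than 1? Yes.
Verdict: Invertible.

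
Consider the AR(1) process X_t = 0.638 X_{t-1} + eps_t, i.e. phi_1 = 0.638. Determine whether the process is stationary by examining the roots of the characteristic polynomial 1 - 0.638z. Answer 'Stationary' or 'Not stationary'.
\text{Stationary}

The AR(p) characteristic polynomial is P(z) = 1 - 0.638z.
Stationarity requires all roots to lie outside the unit circle, i.e. |z| > 1 for every root.
This is linear in z: 1 + (-0.638) z = 0  =>  z = -1/(-0.638) = 1.567398,  |z| = 1.567398.
Moduli of all roots: 1.5674.
All moduli strictly greater than 1? Yes.
Verdict: Stationary.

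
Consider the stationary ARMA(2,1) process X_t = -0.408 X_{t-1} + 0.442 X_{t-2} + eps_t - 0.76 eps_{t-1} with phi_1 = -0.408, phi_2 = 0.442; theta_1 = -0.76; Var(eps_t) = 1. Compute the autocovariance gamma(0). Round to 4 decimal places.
\gamma(0) = 7.1811

Multiply the model equation by X_{t-k} and take expectations. With theta_0 = psi_0 = 1 and psi_j the MA(infinity) weights, this gives
  gamma(k) - sum_i phi_i gamma(k-i) = c_k,
  c_k = sigma^2 * sum_{j=k..q} theta_j psi_{j-k}   (c_k = 0 for k > q),
using gamma(-m) = gamma(m).
psi-weights needed (psi_j = theta_j + sum_i phi_i psi_{j-i}):
  psi_1 = theta_1 + phi_1 = -0.76 + (-0.408) = -1.168
Right-hand sides:
  c_0 = sigma^2 (1 + theta_1 psi_1) = 1 * (1 + (-0.76)(-1.168)) = 1 * 1.88768 = 1.88768
  c_1 = sigma^2 theta_1 = 1 * (-0.76) = -0.76
  c_2 = 0
Equations for k = 0, 1, 2 (AR order 2, c_2 = 0):
  (E0) gamma(0) = phi_1 gamma(1) + phi_2 gamma(2) + c_0
  (E1) gamma(1) = phi_1 gamma(0) + phi_2 gamma(1) + c_1
  (E2) gamma(2) = phi_1 gamma(1) + phi_2 gamma(0)
From (E1): gamma(1) = A gamma(0) + B with
  A = phi_1 / (1 - phi_2) = -0.408 / 0.558 = -0.731183,   B = c_1 / (1 - phi_2) = -0.76 / 0.558 = -1.362007.
Insert (E2) into (E0): gamma(0) (1 - phi_2^2) = phi_1 (1 + phi_2) gamma(1) + c_0.
  phi_1 (1 + phi_2) = (-0.408)(1.442) = -0.588336,   1 - phi_2^2 = 0.804636.
Replace gamma(1) by A gamma(0) + B and collect gamma(0):
  gamma(0) [0.804636 - (-0.588336)(-0.731183)] = (-0.588336)(-1.362007) + 1.88768
  gamma(0) * 0.374455 = 2.688998
  gamma(0) = 2.688998 / 0.374455 = 7.181101.
Therefore gamma(0) = 7.1811 (to 4 decimal places).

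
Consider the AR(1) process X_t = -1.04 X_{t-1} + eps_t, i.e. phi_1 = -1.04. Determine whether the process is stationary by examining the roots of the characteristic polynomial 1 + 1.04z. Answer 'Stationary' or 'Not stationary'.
\text{Not stationary}

The AR(p) characteristic polynomial is P(z) = 1 + 1.04z.
Stationarity requires all roots to lie outside the unit circle, i.e. |z| > 1 for every root.
This is linear in z: 1 + (1.04) z = 0  =>  z = -1/(1.04) = -0.961538,  |z| = 0.961538.
Moduli of all roots: 0.9615.
All moduli strictly greater than 1? No.
Verdict: Not stationary.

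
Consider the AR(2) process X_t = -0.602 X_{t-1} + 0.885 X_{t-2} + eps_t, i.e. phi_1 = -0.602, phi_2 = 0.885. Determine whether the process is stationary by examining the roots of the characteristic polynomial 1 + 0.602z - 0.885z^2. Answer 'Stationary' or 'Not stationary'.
\text{Not stationary}

The AR(p) characteristic polynomial is P(z) = 1 + 0.602z - 0.885z^2.
Stationarity requires all roots to lie outside the unit circle, i.e. |z| > 1 for every root.
Set 1 + (0.602) z + (-0.885) z^2 = 0, i.e. a z^2 + b z + c = 0 with a = -0.885, b = 0.602, c = 1.
Discriminant D = b^2 - 4ac = (0.602)^2 - 4*(-0.885)*1 = 0.362404 - (-3.54) = 3.902404.
D >= 0, so the roots are real: z = (-b +/- sqrt(D)) / (2a) = (-0.602 +/- 1.97545) / (-1.77).
  z_1 = (-0.602 + 1.97545) / (-1.77) = -0.776,   |z_1| = 0.776.
  z_2 = (-0.602 - 1.97545) / (-1.77) = 1.4562,   |z_2| = 1.4562.
Moduli of all roots: 0.7760, 1.4562.
All moduli strictly greater than 1? No.
Verdict: Not stationary.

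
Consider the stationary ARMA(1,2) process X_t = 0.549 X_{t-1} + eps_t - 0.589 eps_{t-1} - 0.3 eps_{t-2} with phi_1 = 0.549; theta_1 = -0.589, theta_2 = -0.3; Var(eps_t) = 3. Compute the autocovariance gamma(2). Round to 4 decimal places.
\gamma(2) = -0.8105

Multiply the model equation by X_{t-k} and take expectations. With theta_0 = psi_0 = 1 and psi_j the MA(infinity) weights, this gives
  gamma(k) - sum_i phi_i gamma(k-i) = c_k,
  c_k = sigma^2 * sum_{j=k..q} theta_j psi_{j-k}   (c_k = 0 for k > q),
using gamma(-m) = gamma(m).
psi-weights needed (psi_j = theta_j + sum_i phi_i psi_{j-i}):
  psi_1 = theta_1 + phi_1 = -0.589 + (0.549) = -0.04
  psi_2 = theta_2 + phi_1 psi_1 = -0.3 + (0.549)(-0.04) = -0.32196
Right-hand sides:
  c_0 = sigma^2 (1 + theta_1 psi_1 + theta_2 psi_2) = 3 * (1 + (-0.589)(-0.04) + (-0.3)(-0.32196)) = 3 * 1.120148 = 3.360444
  c_1 = sigma^2 (theta_1 + theta_2 psi_1) = 3 * (-0.589 + (-0.3)(-0.04)) = -1.731
  c_2 = sigma^2 theta_2 = 3 * (-0.3) = -0.9
Equations for k = 0 and k = 1 (AR order 1):
  gamma(0) = phi_1 gamma(1) + c_0
  gamma(1) = phi_1 gamma(0) + c_1
Substituting the second into the first: gamma(0) (1 - phi_1^2) = c_0 + phi_1 c_1, so
  gamma(0) = (c_0 + phi_1 c_1) / (1 - phi_1^2) = (3.360444 + (0.549)(-1.731)) / (1 - (0.549)^2) = 2.410125 / 0.698599 = 3.449941.
  gamma(1) = phi_1 gamma(0) + c_1 = (0.549)(3.449941) + (-1.731) = 0.163017.
For k = 2: gamma(2) = phi_1 gamma(1) + c_2
  = (0.549)(0.163017) + (-0.9) = -0.810503.
Therefore gamma(2) = -0.8105 (to 4 decimal places).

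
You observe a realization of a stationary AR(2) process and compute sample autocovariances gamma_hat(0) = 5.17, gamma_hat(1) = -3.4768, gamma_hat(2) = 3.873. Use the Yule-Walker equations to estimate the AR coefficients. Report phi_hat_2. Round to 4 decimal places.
\hat\phi_{2} = 0.5420

The Yule-Walker equations for an AR(p) process read, in matrix form,
  Gamma_p phi = r_p,   with   (Gamma_p)_{ij} = gamma(|i - j|),
                       (r_p)_i = gamma(i),   i,j = 1..p.
Substitute the sample gammas (Toeplitz matrix and right-hand side of size 2):
  Gamma_p = [[5.17, -3.4768], [-3.4768, 5.17]]
  r_p     = [-3.4768, 3.873]
Written out:
  5.17 phi_1 - 3.4768 phi_2 = -3.4768
  -3.4768 phi_1 + 5.17 phi_2 = 3.873
Solve by Cramer's rule:
  det = gamma(0)^2 - gamma(1)^2 = (5.17)^2 - (-3.4768)^2 = 26.7289 - 12.08813824 = 14.64076176
  phi_hat_1 = [gamma(1) gamma(0) - gamma(1) gamma(2)] / det = [(-3.4768)(5.17) - (-3.4768)(3.873)] / 14.64076176 = -4.5094096 / 14.64076176 = -0.308
  phi_hat_2 = [gamma(0) gamma(2) - gamma(1)^2] / det = [(5.17)(3.873) - (-3.4768)^2] / 14.64076176 = 7.93527176 / 14.64076176 = 0.542
So phi_hat = [-0.3080, 0.5420].
Therefore phi_hat_2 = 0.5420.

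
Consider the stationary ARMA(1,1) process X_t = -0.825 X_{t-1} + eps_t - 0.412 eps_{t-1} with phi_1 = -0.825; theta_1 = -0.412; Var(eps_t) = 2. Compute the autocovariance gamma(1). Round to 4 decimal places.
\gamma(1) = -10.3794

Multiply the model equation by X_{t-k} and take expectations. With theta_0 = psi_0 = 1 and psi_j the MA(infinity) weights, this gives
  gamma(k) - sum_i phi_i gamma(k-i) = c_k,
  c_k = sigma^2 * sum_{j=k..q} theta_j psi_{j-k}   (c_k = 0 for k > q),
using gamma(-m) = gamma(m).
psi-weights needed (psi_j = theta_j + sum_i phi_i psi_{j-i}):
  psi_1 = theta_1 + phi_1 = -0.412 + (-0.825) = -1.237
Right-hand sides:
  c_0 = sigma^2 (1 + theta_1 psi_1) = 2 * (1 + (-0.412)(-1.237)) = 2 * 1.509644 = 3.019288
  c_1 = sigma^2 theta_1 = 2 * (-0.412) = -0.824
  c_2 = 0
Equations for k = 0 and k = 1 (AR order 1):
  gamma(0) = phi_1 gamma(1) + c_0
  gamma(1) = phi_1 gamma(0) + c_1
Substituting the second into the first: gamma(0) (1 - phi_1^2) = c_0 + phi_1 c_1, so
  gamma(0) = (c_0 + phi_1 c_1) / (1 - phi_1^2) = (3.019288 + (-0.825)(-0.824)) / (1 - (-0.825)^2) = 3.699088 / 0.319375 = 11.582272.
  gamma(1) = phi_1 gamma(0) + c_1 = (-0.825)(11.582272) + (-0.824) = -10.379374.
Therefore gamma(1) = -10.3794 (to 4 decimal places).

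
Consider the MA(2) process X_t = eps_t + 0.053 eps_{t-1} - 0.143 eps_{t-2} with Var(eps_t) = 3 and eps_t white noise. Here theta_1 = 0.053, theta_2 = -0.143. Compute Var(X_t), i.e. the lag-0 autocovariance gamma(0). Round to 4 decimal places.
\gamma(0) = 3.0698

For an MA(q) process X_t = eps_t + sum_i theta_i eps_{t-i} with
Var(eps_t) = sigma^2, the variance is
  gamma(0) = sigma^2 * (1 + sum_i theta_i^2).
  sum_i theta_i^2 = (0.053)^2 + (-0.143)^2 = 0.002809 + 0.020449 = 0.023258.
  gamma(0) = 3 * (1 + 0.023258) = 3 * 1.023258 = 3.069774, which rounds to 3.0698.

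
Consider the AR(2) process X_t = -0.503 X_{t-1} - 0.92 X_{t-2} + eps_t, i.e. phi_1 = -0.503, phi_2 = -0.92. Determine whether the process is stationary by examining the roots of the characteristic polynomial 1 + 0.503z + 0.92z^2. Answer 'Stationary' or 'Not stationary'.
\text{Stationary}

The AR(p) characteristic polynomial is P(z) = 1 + 0.503z + 0.92z^2.
Stationarity requires all roots to lie outside the unit circle, i.e. |z| > 1 for every root.
Set 1 + (0.503) z + (0.92) z^2 = 0, i.e. a z^2 + b z + c = 0 with a = 0.92, b = 0.503, c = 1.
Discriminant D = b^2 - 4ac = (0.503)^2 - 4*(0.92)*1 = 0.253009 - (3.68) = -3.426991.
D < 0, so the roots are the complex-conjugate pair z = (-b +/- i sqrt(-D)) / (2a) = -0.2734 +/- 1.0061i.
For a conjugate pair |z|^2 = z * conj(z) = (product of roots) = c/a = 1/(0.92) = 1.086957, so |z| = sqrt(1.086957) = 1.0426 for both roots.
Moduli of all roots: 1.0426, 1.0426.
All moduli strictly greater than 1? Yes.
Verdict: Stationary.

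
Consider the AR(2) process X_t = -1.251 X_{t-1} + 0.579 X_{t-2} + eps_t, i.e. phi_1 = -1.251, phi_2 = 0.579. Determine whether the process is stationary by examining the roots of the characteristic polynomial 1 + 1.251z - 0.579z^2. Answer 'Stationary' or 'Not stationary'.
\text{Not stationary}

The AR(p) characteristic polynomial is P(z) = 1 + 1.251z - 0.579z^2.
Stationarity requires all roots to lie outside the unit circle, i.e. |z| > 1 for every root.
Set 1 + (1.251) z + (-0.579) z^2 = 0, i.e. a z^2 + b z + c = 0 with a = -0.579, b = 1.251, c = 1.
Discriminant D = b^2 - 4ac = (1.251)^2 - 4*(-0.579)*1 = 1.565001 - (-2.316) = 3.881001.
D >= 0, so the roots are real: z = (-b +/- sqrt(D)) / (2a) = (-1.251 +/- 1.970026) / (-1.158).
  z_1 = (-1.251 + 1.970026) / (-1.158) = -0.6209,   |z_1| = 0.6209.
  z_2 = (-1.251 - 1.970026) / (-1.158) = 2.7815,   |z_2| = 2.7815.
Moduli of all roots: 0.6209, 2.7815.
All moduli strictly greater than 1? No.
Verdict: Not stationary.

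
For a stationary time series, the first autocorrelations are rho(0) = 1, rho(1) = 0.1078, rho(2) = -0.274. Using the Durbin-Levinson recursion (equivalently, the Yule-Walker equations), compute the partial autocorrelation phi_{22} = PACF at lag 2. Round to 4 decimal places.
\phi_{22} = -0.2890

The PACF at lag k is phi_{kk}, the last component of the solution
to the Yule-Walker system G_k phi = r_k where
  (G_k)_{ij} = rho(|i - j|), (r_k)_i = rho(i), i,j = 1..k.
Equivalently, Durbin-Levinson gives phi_{kk} iteratively:
  phi_{11} = rho(1)
  phi_{kk} = [rho(k) - sum_{j=1..k-1} phi_{k-1,j} rho(k-j)]
            / [1 - sum_{j=1..k-1} phi_{k-1,j} rho(j)],
  phi_{k,j} = phi_{k-1,j} - phi_{kk} phi_{k-1,k-j},  j = 1..k-1.
Step k = 1:
  phi_11 = rho(1) = 0.1078.
Step k = 2:
  phi_22 = [rho(2) - phi_11 rho(1)] / [1 - phi_11 rho(1)] = [-0.274 - (0.1078)(0.1078)] / [1 - (0.1078)(0.1078)]
         = -0.28562084 / 0.98837916 = -0.289.
Therefore phi_{22} = -0.2890.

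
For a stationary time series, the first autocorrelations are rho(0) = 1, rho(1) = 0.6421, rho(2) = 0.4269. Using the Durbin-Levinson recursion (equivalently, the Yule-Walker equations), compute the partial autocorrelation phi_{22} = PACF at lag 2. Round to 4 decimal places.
\phi_{22} = 0.0249

The PACF at lag k is phi_{kk}, the last component of the solution
to the Yule-Walker system G_k phi = r_k where
  (G_k)_{ij} = rho(|i - j|), (r_k)_i = rho(i), i,j = 1..k.
Equivalently, Durbin-Levinson gives phi_{kk} iteratively:
  phi_{11} = rho(1)
  phi_{kk} = [rho(k) - sum_{j=1..k-1} phi_{k-1,j} rho(k-j)]
            / [1 - sum_{j=1..k-1} phi_{k-1,j} rho(j)],
  phi_{k,j} = phi_{k-1,j} - phi_{kk} phi_{k-1,k-j},  j = 1..k-1.
Step k = 1:
  phi_11 = rho(1) = 0.6421.
Step k = 2:
  phi_22 = [rho(2) - phi_11 rho(1)] / [1 - phi_11 rho(1)] = [0.4269 - (0.6421)(0.6421)] / [1 - (0.6421)(0.6421)]
         = 0.01460759 / 0.58770759 = 0.0249.
Therefore phi_{22} = 0.0249.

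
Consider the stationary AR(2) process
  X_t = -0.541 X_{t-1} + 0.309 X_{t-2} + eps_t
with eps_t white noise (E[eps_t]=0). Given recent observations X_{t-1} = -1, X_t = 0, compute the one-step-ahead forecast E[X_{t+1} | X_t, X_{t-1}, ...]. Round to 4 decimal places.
E[X_{t+1} \mid \mathcal F_t] = -0.3090

For an AR(p) model X_t = c + sum_i phi_i X_{t-i} + eps_t, the
one-step-ahead conditional mean is
  E[X_{t+1} | X_t, ...] = c + sum_i phi_i X_{t+1-i}.
Substitute known values:
  E[X_{t+1} | ...] = (-0.541) * (0) + (0.309) * (-1)
                   = -0.3090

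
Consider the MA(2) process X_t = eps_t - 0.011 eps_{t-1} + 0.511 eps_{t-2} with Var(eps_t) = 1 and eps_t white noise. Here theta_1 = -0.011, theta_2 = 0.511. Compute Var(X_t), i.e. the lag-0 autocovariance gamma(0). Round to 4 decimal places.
\gamma(0) = 1.2612

For an MA(q) process X_t = eps_t + sum_i theta_i eps_{t-i} with
Var(eps_t) = sigma^2, the variance is
  gamma(0) = sigma^2 * (1 + sum_i theta_i^2).
  sum_i theta_i^2 = (-0.011)^2 + (0.511)^2 = 0.000121 + 0.261121 = 0.261242.
  gamma(0) = 1 * (1 + 0.261242) = 1 * 1.261242 = 1.261242, which rounds to 1.2612.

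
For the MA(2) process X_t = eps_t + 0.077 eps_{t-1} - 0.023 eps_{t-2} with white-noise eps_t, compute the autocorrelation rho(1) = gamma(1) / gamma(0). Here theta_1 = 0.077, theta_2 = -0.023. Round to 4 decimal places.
\rho(1) = 0.0747

For an MA(q) process with theta_0 = 1, the autocovariance is
  gamma(k) = sigma^2 * sum_{i=0..q-k} theta_i * theta_{i+k},
and rho(k) = gamma(k) / gamma(0). Sigma^2 cancels.
  numerator   = (1)*(0.077) + (0.077)*(-0.023) = 0.075229.
  denominator = (1)^2 + (0.077)^2 + (-0.023)^2 = 1.006458.
  rho(1) = 0.075229 / 1.006458 = 0.0747.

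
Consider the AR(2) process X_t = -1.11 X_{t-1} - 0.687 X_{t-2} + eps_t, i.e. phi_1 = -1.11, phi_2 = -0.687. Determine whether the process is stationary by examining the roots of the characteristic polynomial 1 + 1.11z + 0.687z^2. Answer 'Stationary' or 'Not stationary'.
\text{Stationary}

The AR(p) characteristic polynomial is P(z) = 1 + 1.11z + 0.687z^2.
Stationarity requires all roots to lie outside the unit circle, i.e. |z| > 1 for every root.
Set 1 + (1.11) z + (0.687) z^2 = 0, i.e. a z^2 + b z + c = 0 with a = 0.687, b = 1.11, c = 1.
Discriminant D = b^2 - 4ac = (1.11)^2 - 4*(0.687)*1 = 1.2321 - (2.748) = -1.5159.
D < 0, so the roots are the complex-conjugate pair z = (-b +/- i sqrt(-D)) / (2a) = -0.8079 +/- 0.8961i.
For a conjugate pair |z|^2 = z * conj(z) = (product of roots) = c/a = 1/(0.687) = 1.455604, so |z| = sqrt(1.455604) = 1.2065 for both roots.
Moduli of all roots: 1.2065, 1.2065.
All moduli strictly greater than 1? Yes.
Verdict: Stationary.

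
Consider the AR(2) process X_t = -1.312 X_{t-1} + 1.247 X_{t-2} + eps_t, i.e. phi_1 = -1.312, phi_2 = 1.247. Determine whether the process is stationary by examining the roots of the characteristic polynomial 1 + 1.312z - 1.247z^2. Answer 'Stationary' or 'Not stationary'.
\text{Not stationary}

The AR(p) characteristic polynomial is P(z) = 1 + 1.312z - 1.247z^2.
Stationarity requires all roots to lie outside the unit circle, i.e. |z| > 1 for every root.
Set 1 + (1.312) z + (-1.247) z^2 = 0, i.e. a z^2 + b z + c = 0 with a = -1.247, b = 1.312, c = 1.
Discriminant D = b^2 - 4ac = (1.312)^2 - 4*(-1.247)*1 = 1.721344 - (-4.988) = 6.709344.
D >= 0, so the roots are real: z = (-b +/- sqrt(D)) / (2a) = (-1.312 +/- 2.59024) / (-2.494).
  z_1 = (-1.312 + 2.59024) / (-2.494) = -0.5125,   |z_1| = 0.5125.
  z_2 = (-1.312 - 2.59024) / (-2.494) = 1.5647,   |z_2| = 1.5647.
Moduli of all roots: 0.5125, 1.5647.
All moduli strictly greater than 1? No.
Verdict: Not stationary.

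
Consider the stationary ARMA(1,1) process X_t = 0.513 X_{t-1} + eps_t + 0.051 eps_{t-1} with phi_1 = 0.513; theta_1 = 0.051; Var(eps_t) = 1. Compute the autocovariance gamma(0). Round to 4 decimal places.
\gamma(0) = 1.4317

Multiply the model equation by X_{t-k} and take expectations. With theta_0 = psi_0 = 1 and psi_j the MA(infinity) weights, this gives
  gamma(k) - sum_i phi_i gamma(k-i) = c_k,
  c_k = sigma^2 * sum_{j=k..q} theta_j psi_{j-k}   (c_k = 0 for k > q),
using gamma(-m) = gamma(m).
psi-weights needed (psi_j = theta_j + sum_i phi_i psi_{j-i}):
  psi_1 = theta_1 + phi_1 = 0.051 + (0.513) = 0.564
Right-hand sides:
  c_0 = sigma^2 (1 + theta_1 psi_1) = 1 * (1 + (0.051)(0.564)) = 1 * 1.028764 = 1.028764
  c_1 = sigma^2 theta_1 = 1 * (0.051) = 0.051
  c_2 = 0
Equations for k = 0 and k = 1 (AR order 1):
  gamma(0) = phi_1 gamma(1) + c_0
  gamma(1) = phi_1 gamma(0) + c_1
Substituting the second into the first: gamma(0) (1 - phi_1^2) = c_0 + phi_1 c_1, so
  gamma(0) = (c_0 + phi_1 c_1) / (1 - phi_1^2) = (1.028764 + (0.513)(0.051)) / (1 - (0.513)^2) = 1.054927 / 0.736831 = 1.431708.
Therefore gamma(0) = 1.4317 (to 4 decimal places).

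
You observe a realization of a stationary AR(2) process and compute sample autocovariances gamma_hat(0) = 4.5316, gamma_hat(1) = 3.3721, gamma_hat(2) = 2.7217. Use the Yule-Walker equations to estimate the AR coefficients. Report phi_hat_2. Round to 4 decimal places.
\hat\phi_{2} = 0.1050

The Yule-Walker equations for an AR(p) process read, in matrix form,
  Gamma_p phi = r_p,   with   (Gamma_p)_{ij} = gamma(|i - j|),
                       (r_p)_i = gamma(i),   i,j = 1..p.
Substitute the sample gammas (Toeplitz matrix and right-hand side of size 2):
  Gamma_p = [[4.5316, 3.3721], [3.3721, 4.5316]]
  r_p     = [3.3721, 2.7217]
Written out:
  4.5316 phi_1 + 3.3721 phi_2 = 3.3721
  3.3721 phi_1 + 4.5316 phi_2 = 2.7217
Solve by Cramer's rule:
  det = gamma(0)^2 - gamma(1)^2 = (4.5316)^2 - (3.3721)^2 = 20.53539856 - 11.37105841 = 9.16434015
  phi_hat_1 = [gamma(1) gamma(0) - gamma(1) gamma(2)] / det = [(3.3721)(4.5316) - (3.3721)(2.7217)] / 9.16434015 = 6.10316379 / 9.16434015 = 0.666
  phi_hat_2 = [gamma(0) gamma(2) - gamma(1)^2] / det = [(4.5316)(2.7217) - (3.3721)^2] / 9.16434015 = 0.96259731 / 9.16434015 = 0.105
So phi_hat = [0.6660, 0.1050].
Therefore phi_hat_2 = 0.1050.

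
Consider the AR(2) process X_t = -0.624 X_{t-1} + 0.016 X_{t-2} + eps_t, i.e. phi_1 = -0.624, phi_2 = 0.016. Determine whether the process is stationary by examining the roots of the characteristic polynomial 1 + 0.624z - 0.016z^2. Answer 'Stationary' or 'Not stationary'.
\text{Stationary}

The AR(p) characteristic polynomial is P(z) = 1 + 0.624z - 0.016z^2.
Stationarity requires all roots to lie outside the unit circle, i.e. |z| > 1 for every root.
Set 1 + (0.624) z + (-0.016) z^2 = 0, i.e. a z^2 + b z + c = 0 with a = -0.016, b = 0.624, c = 1.
Discriminant D = b^2 - 4ac = (0.624)^2 - 4*(-0.016)*1 = 0.389376 - (-0.064) = 0.453376.
D >= 0, so the roots are real: z = (-b +/- sqrt(D)) / (2a) = (-0.624 +/- 0.673332) / (-0.032).
  z_1 = (-0.624 + 0.673332) / (-0.032) = -1.5416,   |z_1| = 1.5416.
  z_2 = (-0.624 - 0.673332) / (-0.032) = 40.5416,   |z_2| = 40.5416.
Moduli of all roots: 1.5416, 40.5416.
All moduli strictly greater than 1? Yes.
Verdict: Stationary.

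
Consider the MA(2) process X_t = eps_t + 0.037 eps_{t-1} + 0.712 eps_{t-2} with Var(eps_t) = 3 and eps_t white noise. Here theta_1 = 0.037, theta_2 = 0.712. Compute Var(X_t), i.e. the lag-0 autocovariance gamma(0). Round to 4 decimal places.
\gamma(0) = 4.5249

For an MA(q) process X_t = eps_t + sum_i theta_i eps_{t-i} with
Var(eps_t) = sigma^2, the variance is
  gamma(0) = sigma^2 * (1 + sum_i theta_i^2).
  sum_i theta_i^2 = (0.037)^2 + (0.712)^2 = 0.001369 + 0.506944 = 0.508313.
  gamma(0) = 3 * (1 + 0.508313) = 3 * 1.508313 = 4.524939, which rounds to 4.5249.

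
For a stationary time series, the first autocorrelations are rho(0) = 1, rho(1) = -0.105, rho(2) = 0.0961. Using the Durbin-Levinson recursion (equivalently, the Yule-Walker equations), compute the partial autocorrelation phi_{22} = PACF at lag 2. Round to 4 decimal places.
\phi_{22} = 0.0860

The PACF at lag k is phi_{kk}, the last component of the solution
to the Yule-Walker system G_k phi = r_k where
  (G_k)_{ij} = rho(|i - j|), (r_k)_i = rho(i), i,j = 1..k.
Equivalently, Durbin-Levinson gives phi_{kk} iteratively:
  phi_{11} = rho(1)
  phi_{kk} = [rho(k) - sum_{j=1..k-1} phi_{k-1,j} rho(k-j)]
            / [1 - sum_{j=1..k-1} phi_{k-1,j} rho(j)],
  phi_{k,j} = phi_{k-1,j} - phi_{kk} phi_{k-1,k-j},  j = 1..k-1.
Step k = 1:
  phi_11 = rho(1) = -0.105.
Step k = 2:
  phi_22 = [rho(2) - phi_11 rho(1)] / [1 - phi_11 rho(1)] = [0.0961 - (-0.105)(-0.105)] / [1 - (-0.105)(-0.105)]
         = 0.085075 / 0.988975 = 0.086.
Therefore phi_{22} = 0.0860.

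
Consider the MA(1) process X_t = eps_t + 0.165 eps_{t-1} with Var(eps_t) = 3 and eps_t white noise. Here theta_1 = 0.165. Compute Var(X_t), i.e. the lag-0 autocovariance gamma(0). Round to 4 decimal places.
\gamma(0) = 3.0817

For an MA(q) process X_t = eps_t + sum_i theta_i eps_{t-i} with
Var(eps_t) = sigma^2, the variance is
  gamma(0) = sigma^2 * (1 + sum_i theta_i^2).
  sum_i theta_i^2 = (0.165)^2 = 0.027225.
  gamma(0) = 3 * (1 + 0.027225) = 3 * 1.027225 = 3.081675, which rounds to 3.0817.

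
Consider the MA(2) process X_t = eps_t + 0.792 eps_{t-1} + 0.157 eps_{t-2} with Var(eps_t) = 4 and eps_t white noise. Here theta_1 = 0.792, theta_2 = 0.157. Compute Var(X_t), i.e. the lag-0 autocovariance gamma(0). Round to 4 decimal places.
\gamma(0) = 6.6077

For an MA(q) process X_t = eps_t + sum_i theta_i eps_{t-i} with
Var(eps_t) = sigma^2, the variance is
  gamma(0) = sigma^2 * (1 + sum_i theta_i^2).
  sum_i theta_i^2 = (0.792)^2 + (0.157)^2 = 0.627264 + 0.024649 = 0.651913.
  gamma(0) = 4 * (1 + 0.651913) = 4 * 1.651913 = 6.607652, which rounds to 6.6077.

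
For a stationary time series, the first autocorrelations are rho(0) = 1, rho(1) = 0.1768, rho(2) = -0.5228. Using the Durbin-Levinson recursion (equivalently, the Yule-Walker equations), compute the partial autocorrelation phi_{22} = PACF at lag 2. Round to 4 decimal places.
\phi_{22} = -0.5719

The PACF at lag k is phi_{kk}, the last component of the solution
to the Yule-Walker system G_k phi = r_k where
  (G_k)_{ij} = rho(|i - j|), (r_k)_i = rho(i), i,j = 1..k.
Equivalently, Durbin-Levinson gives phi_{kk} iteratively:
  phi_{11} = rho(1)
  phi_{kk} = [rho(k) - sum_{j=1..k-1} phi_{k-1,j} rho(k-j)]
            / [1 - sum_{j=1..k-1} phi_{k-1,j} rho(j)],
  phi_{k,j} = phi_{k-1,j} - phi_{kk} phi_{k-1,k-j},  j = 1..k-1.
Step k = 1:
  phi_11 = rho(1) = 0.1768.
Step k = 2:
  phi_22 = [rho(2) - phi_11 rho(1)] / [1 - phi_11 rho(1)] = [-0.5228 - (0.1768)(0.1768)] / [1 - (0.1768)(0.1768)]
         = -0.55405824 / 0.96874176 = -0.5719.
Therefore phi_{22} = -0.5719.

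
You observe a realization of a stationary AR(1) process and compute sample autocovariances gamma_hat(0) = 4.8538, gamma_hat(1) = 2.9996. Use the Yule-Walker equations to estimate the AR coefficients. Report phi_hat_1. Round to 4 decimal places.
\hat\phi_{1} = 0.6180

The Yule-Walker equations for an AR(p) process read, in matrix form,
  Gamma_p phi = r_p,   with   (Gamma_p)_{ij} = gamma(|i - j|),
                       (r_p)_i = gamma(i),   i,j = 1..p.
Substitute the sample gammas (Toeplitz matrix and right-hand side of size 1):
  Gamma_p = [[4.8538]]
  r_p     = [2.9996]
With p = 1 this is the single equation gamma(0) phi_1 = gamma(1):
  phi_hat_1 = gamma(1) / gamma(0) = 2.9996 / 4.8538 = 0.6180.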